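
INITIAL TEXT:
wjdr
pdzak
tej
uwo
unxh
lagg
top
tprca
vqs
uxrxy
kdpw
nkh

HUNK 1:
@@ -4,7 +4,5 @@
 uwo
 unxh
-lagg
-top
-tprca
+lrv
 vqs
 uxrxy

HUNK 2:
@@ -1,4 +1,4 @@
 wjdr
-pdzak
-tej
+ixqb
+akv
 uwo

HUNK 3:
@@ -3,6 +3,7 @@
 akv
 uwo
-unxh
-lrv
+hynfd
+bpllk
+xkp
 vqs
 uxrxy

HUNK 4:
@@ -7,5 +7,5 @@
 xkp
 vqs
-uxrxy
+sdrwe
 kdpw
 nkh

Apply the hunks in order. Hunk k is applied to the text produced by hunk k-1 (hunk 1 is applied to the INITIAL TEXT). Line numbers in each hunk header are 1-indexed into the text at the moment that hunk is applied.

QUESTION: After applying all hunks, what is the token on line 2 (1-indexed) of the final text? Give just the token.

Answer: ixqb

Derivation:
Hunk 1: at line 4 remove [lagg,top,tprca] add [lrv] -> 10 lines: wjdr pdzak tej uwo unxh lrv vqs uxrxy kdpw nkh
Hunk 2: at line 1 remove [pdzak,tej] add [ixqb,akv] -> 10 lines: wjdr ixqb akv uwo unxh lrv vqs uxrxy kdpw nkh
Hunk 3: at line 3 remove [unxh,lrv] add [hynfd,bpllk,xkp] -> 11 lines: wjdr ixqb akv uwo hynfd bpllk xkp vqs uxrxy kdpw nkh
Hunk 4: at line 7 remove [uxrxy] add [sdrwe] -> 11 lines: wjdr ixqb akv uwo hynfd bpllk xkp vqs sdrwe kdpw nkh
Final line 2: ixqb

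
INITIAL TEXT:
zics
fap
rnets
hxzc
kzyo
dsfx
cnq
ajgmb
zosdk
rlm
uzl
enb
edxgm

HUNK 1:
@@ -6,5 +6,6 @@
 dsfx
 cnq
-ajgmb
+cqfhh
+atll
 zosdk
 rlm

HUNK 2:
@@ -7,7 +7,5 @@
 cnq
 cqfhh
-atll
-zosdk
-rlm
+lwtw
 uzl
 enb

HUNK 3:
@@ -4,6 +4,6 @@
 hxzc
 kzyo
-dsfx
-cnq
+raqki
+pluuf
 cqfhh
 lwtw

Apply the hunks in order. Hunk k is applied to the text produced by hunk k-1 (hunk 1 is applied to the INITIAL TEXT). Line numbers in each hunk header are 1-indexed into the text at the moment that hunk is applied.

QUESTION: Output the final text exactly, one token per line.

Answer: zics
fap
rnets
hxzc
kzyo
raqki
pluuf
cqfhh
lwtw
uzl
enb
edxgm

Derivation:
Hunk 1: at line 6 remove [ajgmb] add [cqfhh,atll] -> 14 lines: zics fap rnets hxzc kzyo dsfx cnq cqfhh atll zosdk rlm uzl enb edxgm
Hunk 2: at line 7 remove [atll,zosdk,rlm] add [lwtw] -> 12 lines: zics fap rnets hxzc kzyo dsfx cnq cqfhh lwtw uzl enb edxgm
Hunk 3: at line 4 remove [dsfx,cnq] add [raqki,pluuf] -> 12 lines: zics fap rnets hxzc kzyo raqki pluuf cqfhh lwtw uzl enb edxgm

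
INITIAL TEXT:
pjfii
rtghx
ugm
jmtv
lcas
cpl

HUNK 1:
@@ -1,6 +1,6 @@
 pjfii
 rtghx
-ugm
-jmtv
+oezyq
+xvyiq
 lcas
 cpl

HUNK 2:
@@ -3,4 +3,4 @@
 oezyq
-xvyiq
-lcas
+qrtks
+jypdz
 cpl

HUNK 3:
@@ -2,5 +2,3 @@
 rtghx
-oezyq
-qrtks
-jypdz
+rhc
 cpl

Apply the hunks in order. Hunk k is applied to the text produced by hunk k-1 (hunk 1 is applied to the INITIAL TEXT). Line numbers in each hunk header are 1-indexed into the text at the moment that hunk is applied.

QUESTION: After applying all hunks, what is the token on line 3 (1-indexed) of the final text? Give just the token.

Answer: rhc

Derivation:
Hunk 1: at line 1 remove [ugm,jmtv] add [oezyq,xvyiq] -> 6 lines: pjfii rtghx oezyq xvyiq lcas cpl
Hunk 2: at line 3 remove [xvyiq,lcas] add [qrtks,jypdz] -> 6 lines: pjfii rtghx oezyq qrtks jypdz cpl
Hunk 3: at line 2 remove [oezyq,qrtks,jypdz] add [rhc] -> 4 lines: pjfii rtghx rhc cpl
Final line 3: rhc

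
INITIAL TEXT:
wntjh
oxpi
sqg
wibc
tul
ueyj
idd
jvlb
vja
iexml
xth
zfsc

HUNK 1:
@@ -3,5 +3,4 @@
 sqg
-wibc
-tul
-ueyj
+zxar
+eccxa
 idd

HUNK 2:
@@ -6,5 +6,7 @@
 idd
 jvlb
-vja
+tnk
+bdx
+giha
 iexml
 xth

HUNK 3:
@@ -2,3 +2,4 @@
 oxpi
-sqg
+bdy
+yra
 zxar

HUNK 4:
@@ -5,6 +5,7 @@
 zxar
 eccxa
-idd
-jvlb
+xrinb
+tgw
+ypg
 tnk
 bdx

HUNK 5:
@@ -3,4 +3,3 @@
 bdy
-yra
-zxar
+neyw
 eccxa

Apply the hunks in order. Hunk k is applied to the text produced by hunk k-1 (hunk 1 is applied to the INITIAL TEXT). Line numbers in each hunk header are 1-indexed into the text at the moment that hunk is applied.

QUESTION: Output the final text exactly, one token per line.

Hunk 1: at line 3 remove [wibc,tul,ueyj] add [zxar,eccxa] -> 11 lines: wntjh oxpi sqg zxar eccxa idd jvlb vja iexml xth zfsc
Hunk 2: at line 6 remove [vja] add [tnk,bdx,giha] -> 13 lines: wntjh oxpi sqg zxar eccxa idd jvlb tnk bdx giha iexml xth zfsc
Hunk 3: at line 2 remove [sqg] add [bdy,yra] -> 14 lines: wntjh oxpi bdy yra zxar eccxa idd jvlb tnk bdx giha iexml xth zfsc
Hunk 4: at line 5 remove [idd,jvlb] add [xrinb,tgw,ypg] -> 15 lines: wntjh oxpi bdy yra zxar eccxa xrinb tgw ypg tnk bdx giha iexml xth zfsc
Hunk 5: at line 3 remove [yra,zxar] add [neyw] -> 14 lines: wntjh oxpi bdy neyw eccxa xrinb tgw ypg tnk bdx giha iexml xth zfsc

Answer: wntjh
oxpi
bdy
neyw
eccxa
xrinb
tgw
ypg
tnk
bdx
giha
iexml
xth
zfsc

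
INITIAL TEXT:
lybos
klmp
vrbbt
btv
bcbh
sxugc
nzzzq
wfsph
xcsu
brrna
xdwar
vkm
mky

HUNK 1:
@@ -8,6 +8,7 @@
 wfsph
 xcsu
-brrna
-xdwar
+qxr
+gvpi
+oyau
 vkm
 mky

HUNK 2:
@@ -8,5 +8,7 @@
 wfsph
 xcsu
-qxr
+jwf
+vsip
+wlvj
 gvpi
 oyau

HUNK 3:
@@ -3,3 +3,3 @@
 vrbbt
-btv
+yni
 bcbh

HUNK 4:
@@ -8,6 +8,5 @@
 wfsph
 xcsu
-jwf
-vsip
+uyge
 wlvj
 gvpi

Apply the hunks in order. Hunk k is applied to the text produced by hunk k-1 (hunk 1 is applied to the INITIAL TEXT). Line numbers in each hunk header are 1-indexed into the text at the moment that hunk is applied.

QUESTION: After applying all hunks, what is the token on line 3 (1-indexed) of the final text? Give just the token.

Hunk 1: at line 8 remove [brrna,xdwar] add [qxr,gvpi,oyau] -> 14 lines: lybos klmp vrbbt btv bcbh sxugc nzzzq wfsph xcsu qxr gvpi oyau vkm mky
Hunk 2: at line 8 remove [qxr] add [jwf,vsip,wlvj] -> 16 lines: lybos klmp vrbbt btv bcbh sxugc nzzzq wfsph xcsu jwf vsip wlvj gvpi oyau vkm mky
Hunk 3: at line 3 remove [btv] add [yni] -> 16 lines: lybos klmp vrbbt yni bcbh sxugc nzzzq wfsph xcsu jwf vsip wlvj gvpi oyau vkm mky
Hunk 4: at line 8 remove [jwf,vsip] add [uyge] -> 15 lines: lybos klmp vrbbt yni bcbh sxugc nzzzq wfsph xcsu uyge wlvj gvpi oyau vkm mky
Final line 3: vrbbt

Answer: vrbbt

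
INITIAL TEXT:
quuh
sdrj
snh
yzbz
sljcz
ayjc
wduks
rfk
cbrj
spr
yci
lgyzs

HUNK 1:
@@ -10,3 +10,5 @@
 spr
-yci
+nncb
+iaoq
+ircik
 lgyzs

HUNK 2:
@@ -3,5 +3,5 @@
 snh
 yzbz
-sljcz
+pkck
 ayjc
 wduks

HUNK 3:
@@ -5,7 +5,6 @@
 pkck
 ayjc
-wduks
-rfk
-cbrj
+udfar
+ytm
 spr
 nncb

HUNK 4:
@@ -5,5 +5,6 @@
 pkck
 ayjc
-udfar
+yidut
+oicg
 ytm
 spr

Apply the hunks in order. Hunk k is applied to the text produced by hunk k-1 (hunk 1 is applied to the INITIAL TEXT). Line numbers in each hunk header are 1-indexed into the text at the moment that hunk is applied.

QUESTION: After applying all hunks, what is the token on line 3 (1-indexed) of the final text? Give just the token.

Answer: snh

Derivation:
Hunk 1: at line 10 remove [yci] add [nncb,iaoq,ircik] -> 14 lines: quuh sdrj snh yzbz sljcz ayjc wduks rfk cbrj spr nncb iaoq ircik lgyzs
Hunk 2: at line 3 remove [sljcz] add [pkck] -> 14 lines: quuh sdrj snh yzbz pkck ayjc wduks rfk cbrj spr nncb iaoq ircik lgyzs
Hunk 3: at line 5 remove [wduks,rfk,cbrj] add [udfar,ytm] -> 13 lines: quuh sdrj snh yzbz pkck ayjc udfar ytm spr nncb iaoq ircik lgyzs
Hunk 4: at line 5 remove [udfar] add [yidut,oicg] -> 14 lines: quuh sdrj snh yzbz pkck ayjc yidut oicg ytm spr nncb iaoq ircik lgyzs
Final line 3: snh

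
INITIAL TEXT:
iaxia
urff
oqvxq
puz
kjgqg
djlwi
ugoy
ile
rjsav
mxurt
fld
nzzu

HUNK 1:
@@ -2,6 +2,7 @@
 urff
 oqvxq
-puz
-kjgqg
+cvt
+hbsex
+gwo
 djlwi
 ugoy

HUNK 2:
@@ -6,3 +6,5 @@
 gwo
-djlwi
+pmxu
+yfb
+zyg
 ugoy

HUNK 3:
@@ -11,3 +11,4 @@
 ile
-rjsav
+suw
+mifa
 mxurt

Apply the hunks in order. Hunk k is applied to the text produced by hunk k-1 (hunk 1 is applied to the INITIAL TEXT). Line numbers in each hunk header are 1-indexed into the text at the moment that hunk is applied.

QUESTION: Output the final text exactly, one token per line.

Answer: iaxia
urff
oqvxq
cvt
hbsex
gwo
pmxu
yfb
zyg
ugoy
ile
suw
mifa
mxurt
fld
nzzu

Derivation:
Hunk 1: at line 2 remove [puz,kjgqg] add [cvt,hbsex,gwo] -> 13 lines: iaxia urff oqvxq cvt hbsex gwo djlwi ugoy ile rjsav mxurt fld nzzu
Hunk 2: at line 6 remove [djlwi] add [pmxu,yfb,zyg] -> 15 lines: iaxia urff oqvxq cvt hbsex gwo pmxu yfb zyg ugoy ile rjsav mxurt fld nzzu
Hunk 3: at line 11 remove [rjsav] add [suw,mifa] -> 16 lines: iaxia urff oqvxq cvt hbsex gwo pmxu yfb zyg ugoy ile suw mifa mxurt fld nzzu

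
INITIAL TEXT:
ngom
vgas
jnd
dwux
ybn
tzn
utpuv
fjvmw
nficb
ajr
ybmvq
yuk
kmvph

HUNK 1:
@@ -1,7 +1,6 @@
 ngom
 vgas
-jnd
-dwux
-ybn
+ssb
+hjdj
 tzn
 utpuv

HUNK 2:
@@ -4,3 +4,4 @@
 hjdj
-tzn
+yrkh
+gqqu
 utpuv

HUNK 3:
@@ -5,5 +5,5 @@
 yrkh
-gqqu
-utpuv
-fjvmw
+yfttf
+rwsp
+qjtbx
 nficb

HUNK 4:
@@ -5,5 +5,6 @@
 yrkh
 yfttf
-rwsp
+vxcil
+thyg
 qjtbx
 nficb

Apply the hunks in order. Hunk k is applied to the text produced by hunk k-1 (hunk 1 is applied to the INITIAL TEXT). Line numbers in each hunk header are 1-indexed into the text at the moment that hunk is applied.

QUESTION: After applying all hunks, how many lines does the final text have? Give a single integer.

Hunk 1: at line 1 remove [jnd,dwux,ybn] add [ssb,hjdj] -> 12 lines: ngom vgas ssb hjdj tzn utpuv fjvmw nficb ajr ybmvq yuk kmvph
Hunk 2: at line 4 remove [tzn] add [yrkh,gqqu] -> 13 lines: ngom vgas ssb hjdj yrkh gqqu utpuv fjvmw nficb ajr ybmvq yuk kmvph
Hunk 3: at line 5 remove [gqqu,utpuv,fjvmw] add [yfttf,rwsp,qjtbx] -> 13 lines: ngom vgas ssb hjdj yrkh yfttf rwsp qjtbx nficb ajr ybmvq yuk kmvph
Hunk 4: at line 5 remove [rwsp] add [vxcil,thyg] -> 14 lines: ngom vgas ssb hjdj yrkh yfttf vxcil thyg qjtbx nficb ajr ybmvq yuk kmvph
Final line count: 14

Answer: 14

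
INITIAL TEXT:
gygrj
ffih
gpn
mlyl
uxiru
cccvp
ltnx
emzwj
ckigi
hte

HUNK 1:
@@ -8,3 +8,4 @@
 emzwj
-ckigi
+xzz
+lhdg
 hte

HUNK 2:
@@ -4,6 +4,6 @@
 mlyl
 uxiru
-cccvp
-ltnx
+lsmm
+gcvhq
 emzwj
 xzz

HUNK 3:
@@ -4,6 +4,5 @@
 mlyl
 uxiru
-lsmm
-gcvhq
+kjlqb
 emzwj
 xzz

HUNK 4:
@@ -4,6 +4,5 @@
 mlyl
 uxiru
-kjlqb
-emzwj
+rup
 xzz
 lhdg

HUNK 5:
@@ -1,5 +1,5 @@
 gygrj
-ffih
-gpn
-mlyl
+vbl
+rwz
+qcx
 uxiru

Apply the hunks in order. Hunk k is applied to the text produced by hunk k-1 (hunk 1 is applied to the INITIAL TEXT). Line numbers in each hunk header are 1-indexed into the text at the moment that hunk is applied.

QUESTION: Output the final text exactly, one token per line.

Hunk 1: at line 8 remove [ckigi] add [xzz,lhdg] -> 11 lines: gygrj ffih gpn mlyl uxiru cccvp ltnx emzwj xzz lhdg hte
Hunk 2: at line 4 remove [cccvp,ltnx] add [lsmm,gcvhq] -> 11 lines: gygrj ffih gpn mlyl uxiru lsmm gcvhq emzwj xzz lhdg hte
Hunk 3: at line 4 remove [lsmm,gcvhq] add [kjlqb] -> 10 lines: gygrj ffih gpn mlyl uxiru kjlqb emzwj xzz lhdg hte
Hunk 4: at line 4 remove [kjlqb,emzwj] add [rup] -> 9 lines: gygrj ffih gpn mlyl uxiru rup xzz lhdg hte
Hunk 5: at line 1 remove [ffih,gpn,mlyl] add [vbl,rwz,qcx] -> 9 lines: gygrj vbl rwz qcx uxiru rup xzz lhdg hte

Answer: gygrj
vbl
rwz
qcx
uxiru
rup
xzz
lhdg
hte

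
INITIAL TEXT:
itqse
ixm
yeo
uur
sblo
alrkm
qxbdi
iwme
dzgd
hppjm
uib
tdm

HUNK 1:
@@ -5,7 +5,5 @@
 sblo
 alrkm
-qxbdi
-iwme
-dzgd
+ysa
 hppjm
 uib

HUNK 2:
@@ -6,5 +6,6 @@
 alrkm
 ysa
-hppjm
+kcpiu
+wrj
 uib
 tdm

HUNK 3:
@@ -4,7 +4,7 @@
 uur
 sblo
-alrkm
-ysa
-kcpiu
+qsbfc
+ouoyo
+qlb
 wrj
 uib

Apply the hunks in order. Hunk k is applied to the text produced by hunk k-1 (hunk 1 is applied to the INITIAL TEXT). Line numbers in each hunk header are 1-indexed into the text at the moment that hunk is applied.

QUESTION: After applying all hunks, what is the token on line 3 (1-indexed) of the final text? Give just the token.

Answer: yeo

Derivation:
Hunk 1: at line 5 remove [qxbdi,iwme,dzgd] add [ysa] -> 10 lines: itqse ixm yeo uur sblo alrkm ysa hppjm uib tdm
Hunk 2: at line 6 remove [hppjm] add [kcpiu,wrj] -> 11 lines: itqse ixm yeo uur sblo alrkm ysa kcpiu wrj uib tdm
Hunk 3: at line 4 remove [alrkm,ysa,kcpiu] add [qsbfc,ouoyo,qlb] -> 11 lines: itqse ixm yeo uur sblo qsbfc ouoyo qlb wrj uib tdm
Final line 3: yeo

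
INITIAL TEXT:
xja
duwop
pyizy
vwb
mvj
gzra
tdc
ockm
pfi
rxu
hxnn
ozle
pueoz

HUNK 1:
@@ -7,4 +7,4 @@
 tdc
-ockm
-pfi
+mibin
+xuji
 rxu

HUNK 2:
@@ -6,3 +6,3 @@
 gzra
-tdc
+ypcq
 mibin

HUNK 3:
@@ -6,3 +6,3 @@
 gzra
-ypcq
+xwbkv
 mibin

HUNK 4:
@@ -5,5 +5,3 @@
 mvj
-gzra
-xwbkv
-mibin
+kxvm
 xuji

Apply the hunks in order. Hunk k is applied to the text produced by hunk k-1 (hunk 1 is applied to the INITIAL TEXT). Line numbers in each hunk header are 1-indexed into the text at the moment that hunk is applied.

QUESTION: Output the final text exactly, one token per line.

Answer: xja
duwop
pyizy
vwb
mvj
kxvm
xuji
rxu
hxnn
ozle
pueoz

Derivation:
Hunk 1: at line 7 remove [ockm,pfi] add [mibin,xuji] -> 13 lines: xja duwop pyizy vwb mvj gzra tdc mibin xuji rxu hxnn ozle pueoz
Hunk 2: at line 6 remove [tdc] add [ypcq] -> 13 lines: xja duwop pyizy vwb mvj gzra ypcq mibin xuji rxu hxnn ozle pueoz
Hunk 3: at line 6 remove [ypcq] add [xwbkv] -> 13 lines: xja duwop pyizy vwb mvj gzra xwbkv mibin xuji rxu hxnn ozle pueoz
Hunk 4: at line 5 remove [gzra,xwbkv,mibin] add [kxvm] -> 11 lines: xja duwop pyizy vwb mvj kxvm xuji rxu hxnn ozle pueoz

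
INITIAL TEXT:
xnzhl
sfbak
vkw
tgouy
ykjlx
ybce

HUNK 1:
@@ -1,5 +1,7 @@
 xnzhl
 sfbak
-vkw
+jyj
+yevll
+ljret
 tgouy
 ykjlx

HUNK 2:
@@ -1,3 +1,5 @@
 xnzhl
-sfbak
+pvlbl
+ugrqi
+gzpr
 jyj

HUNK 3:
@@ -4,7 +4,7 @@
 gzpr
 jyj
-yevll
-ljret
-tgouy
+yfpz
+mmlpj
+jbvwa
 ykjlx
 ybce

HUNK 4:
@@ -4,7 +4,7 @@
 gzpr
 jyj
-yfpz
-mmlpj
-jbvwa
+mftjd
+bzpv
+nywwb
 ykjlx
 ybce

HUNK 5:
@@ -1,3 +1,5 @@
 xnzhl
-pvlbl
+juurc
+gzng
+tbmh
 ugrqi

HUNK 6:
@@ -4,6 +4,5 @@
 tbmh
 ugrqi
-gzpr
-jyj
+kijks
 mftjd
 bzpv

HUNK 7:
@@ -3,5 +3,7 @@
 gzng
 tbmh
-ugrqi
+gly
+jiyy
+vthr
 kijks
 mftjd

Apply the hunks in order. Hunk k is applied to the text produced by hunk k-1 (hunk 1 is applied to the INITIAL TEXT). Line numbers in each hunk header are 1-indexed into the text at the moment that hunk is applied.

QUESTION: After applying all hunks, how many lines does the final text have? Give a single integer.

Answer: 13

Derivation:
Hunk 1: at line 1 remove [vkw] add [jyj,yevll,ljret] -> 8 lines: xnzhl sfbak jyj yevll ljret tgouy ykjlx ybce
Hunk 2: at line 1 remove [sfbak] add [pvlbl,ugrqi,gzpr] -> 10 lines: xnzhl pvlbl ugrqi gzpr jyj yevll ljret tgouy ykjlx ybce
Hunk 3: at line 4 remove [yevll,ljret,tgouy] add [yfpz,mmlpj,jbvwa] -> 10 lines: xnzhl pvlbl ugrqi gzpr jyj yfpz mmlpj jbvwa ykjlx ybce
Hunk 4: at line 4 remove [yfpz,mmlpj,jbvwa] add [mftjd,bzpv,nywwb] -> 10 lines: xnzhl pvlbl ugrqi gzpr jyj mftjd bzpv nywwb ykjlx ybce
Hunk 5: at line 1 remove [pvlbl] add [juurc,gzng,tbmh] -> 12 lines: xnzhl juurc gzng tbmh ugrqi gzpr jyj mftjd bzpv nywwb ykjlx ybce
Hunk 6: at line 4 remove [gzpr,jyj] add [kijks] -> 11 lines: xnzhl juurc gzng tbmh ugrqi kijks mftjd bzpv nywwb ykjlx ybce
Hunk 7: at line 3 remove [ugrqi] add [gly,jiyy,vthr] -> 13 lines: xnzhl juurc gzng tbmh gly jiyy vthr kijks mftjd bzpv nywwb ykjlx ybce
Final line count: 13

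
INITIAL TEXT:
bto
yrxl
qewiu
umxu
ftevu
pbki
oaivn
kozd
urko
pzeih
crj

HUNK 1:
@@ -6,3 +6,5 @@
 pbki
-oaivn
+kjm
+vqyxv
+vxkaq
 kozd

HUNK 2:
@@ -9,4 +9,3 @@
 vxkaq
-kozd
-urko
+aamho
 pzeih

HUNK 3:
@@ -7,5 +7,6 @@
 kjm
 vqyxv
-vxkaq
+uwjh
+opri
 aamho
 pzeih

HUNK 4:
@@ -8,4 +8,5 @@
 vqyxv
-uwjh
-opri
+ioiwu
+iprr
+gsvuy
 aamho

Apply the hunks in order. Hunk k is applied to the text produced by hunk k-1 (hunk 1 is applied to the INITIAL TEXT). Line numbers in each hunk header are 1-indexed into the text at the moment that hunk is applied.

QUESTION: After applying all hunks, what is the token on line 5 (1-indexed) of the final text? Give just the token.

Hunk 1: at line 6 remove [oaivn] add [kjm,vqyxv,vxkaq] -> 13 lines: bto yrxl qewiu umxu ftevu pbki kjm vqyxv vxkaq kozd urko pzeih crj
Hunk 2: at line 9 remove [kozd,urko] add [aamho] -> 12 lines: bto yrxl qewiu umxu ftevu pbki kjm vqyxv vxkaq aamho pzeih crj
Hunk 3: at line 7 remove [vxkaq] add [uwjh,opri] -> 13 lines: bto yrxl qewiu umxu ftevu pbki kjm vqyxv uwjh opri aamho pzeih crj
Hunk 4: at line 8 remove [uwjh,opri] add [ioiwu,iprr,gsvuy] -> 14 lines: bto yrxl qewiu umxu ftevu pbki kjm vqyxv ioiwu iprr gsvuy aamho pzeih crj
Final line 5: ftevu

Answer: ftevu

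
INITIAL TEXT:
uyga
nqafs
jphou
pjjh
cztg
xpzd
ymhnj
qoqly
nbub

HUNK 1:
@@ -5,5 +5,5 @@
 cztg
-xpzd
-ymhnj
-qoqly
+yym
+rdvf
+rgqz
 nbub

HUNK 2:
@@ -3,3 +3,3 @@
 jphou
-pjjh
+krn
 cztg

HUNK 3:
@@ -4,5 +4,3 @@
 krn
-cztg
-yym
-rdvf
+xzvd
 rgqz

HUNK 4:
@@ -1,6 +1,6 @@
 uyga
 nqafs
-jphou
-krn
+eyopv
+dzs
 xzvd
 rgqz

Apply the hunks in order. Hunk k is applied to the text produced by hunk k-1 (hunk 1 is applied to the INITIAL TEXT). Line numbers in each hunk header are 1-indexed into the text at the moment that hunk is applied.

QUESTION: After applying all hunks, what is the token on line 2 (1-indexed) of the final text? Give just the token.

Answer: nqafs

Derivation:
Hunk 1: at line 5 remove [xpzd,ymhnj,qoqly] add [yym,rdvf,rgqz] -> 9 lines: uyga nqafs jphou pjjh cztg yym rdvf rgqz nbub
Hunk 2: at line 3 remove [pjjh] add [krn] -> 9 lines: uyga nqafs jphou krn cztg yym rdvf rgqz nbub
Hunk 3: at line 4 remove [cztg,yym,rdvf] add [xzvd] -> 7 lines: uyga nqafs jphou krn xzvd rgqz nbub
Hunk 4: at line 1 remove [jphou,krn] add [eyopv,dzs] -> 7 lines: uyga nqafs eyopv dzs xzvd rgqz nbub
Final line 2: nqafs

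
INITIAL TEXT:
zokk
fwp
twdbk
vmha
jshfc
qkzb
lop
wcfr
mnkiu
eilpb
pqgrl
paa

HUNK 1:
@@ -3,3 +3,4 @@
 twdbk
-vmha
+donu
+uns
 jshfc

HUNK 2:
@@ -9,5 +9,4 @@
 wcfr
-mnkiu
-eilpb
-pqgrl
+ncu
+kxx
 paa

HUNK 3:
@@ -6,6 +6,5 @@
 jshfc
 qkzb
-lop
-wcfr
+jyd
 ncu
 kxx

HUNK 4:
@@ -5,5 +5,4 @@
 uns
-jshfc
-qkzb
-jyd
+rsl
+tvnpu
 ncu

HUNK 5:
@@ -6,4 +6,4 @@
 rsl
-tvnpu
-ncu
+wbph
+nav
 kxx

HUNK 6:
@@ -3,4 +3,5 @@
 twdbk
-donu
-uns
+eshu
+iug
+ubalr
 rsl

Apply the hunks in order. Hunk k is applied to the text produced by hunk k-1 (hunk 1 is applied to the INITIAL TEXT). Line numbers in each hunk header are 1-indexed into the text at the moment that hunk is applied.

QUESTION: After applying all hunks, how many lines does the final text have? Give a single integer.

Hunk 1: at line 3 remove [vmha] add [donu,uns] -> 13 lines: zokk fwp twdbk donu uns jshfc qkzb lop wcfr mnkiu eilpb pqgrl paa
Hunk 2: at line 9 remove [mnkiu,eilpb,pqgrl] add [ncu,kxx] -> 12 lines: zokk fwp twdbk donu uns jshfc qkzb lop wcfr ncu kxx paa
Hunk 3: at line 6 remove [lop,wcfr] add [jyd] -> 11 lines: zokk fwp twdbk donu uns jshfc qkzb jyd ncu kxx paa
Hunk 4: at line 5 remove [jshfc,qkzb,jyd] add [rsl,tvnpu] -> 10 lines: zokk fwp twdbk donu uns rsl tvnpu ncu kxx paa
Hunk 5: at line 6 remove [tvnpu,ncu] add [wbph,nav] -> 10 lines: zokk fwp twdbk donu uns rsl wbph nav kxx paa
Hunk 6: at line 3 remove [donu,uns] add [eshu,iug,ubalr] -> 11 lines: zokk fwp twdbk eshu iug ubalr rsl wbph nav kxx paa
Final line count: 11

Answer: 11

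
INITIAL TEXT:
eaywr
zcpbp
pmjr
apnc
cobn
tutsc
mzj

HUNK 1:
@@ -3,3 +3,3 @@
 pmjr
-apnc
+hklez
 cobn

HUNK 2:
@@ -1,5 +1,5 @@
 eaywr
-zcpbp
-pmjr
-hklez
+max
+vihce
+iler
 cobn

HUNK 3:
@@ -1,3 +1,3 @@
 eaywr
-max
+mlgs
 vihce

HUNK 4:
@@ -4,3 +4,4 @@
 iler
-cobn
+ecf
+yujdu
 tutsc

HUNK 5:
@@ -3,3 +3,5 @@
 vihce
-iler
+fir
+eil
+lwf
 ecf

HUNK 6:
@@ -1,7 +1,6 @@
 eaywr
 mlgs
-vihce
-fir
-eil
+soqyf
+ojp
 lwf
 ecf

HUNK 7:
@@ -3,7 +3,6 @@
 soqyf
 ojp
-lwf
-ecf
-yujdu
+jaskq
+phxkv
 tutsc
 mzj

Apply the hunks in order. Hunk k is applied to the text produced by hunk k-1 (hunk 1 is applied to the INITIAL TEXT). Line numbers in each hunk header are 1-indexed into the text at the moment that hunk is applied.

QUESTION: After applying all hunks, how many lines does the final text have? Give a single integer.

Answer: 8

Derivation:
Hunk 1: at line 3 remove [apnc] add [hklez] -> 7 lines: eaywr zcpbp pmjr hklez cobn tutsc mzj
Hunk 2: at line 1 remove [zcpbp,pmjr,hklez] add [max,vihce,iler] -> 7 lines: eaywr max vihce iler cobn tutsc mzj
Hunk 3: at line 1 remove [max] add [mlgs] -> 7 lines: eaywr mlgs vihce iler cobn tutsc mzj
Hunk 4: at line 4 remove [cobn] add [ecf,yujdu] -> 8 lines: eaywr mlgs vihce iler ecf yujdu tutsc mzj
Hunk 5: at line 3 remove [iler] add [fir,eil,lwf] -> 10 lines: eaywr mlgs vihce fir eil lwf ecf yujdu tutsc mzj
Hunk 6: at line 1 remove [vihce,fir,eil] add [soqyf,ojp] -> 9 lines: eaywr mlgs soqyf ojp lwf ecf yujdu tutsc mzj
Hunk 7: at line 3 remove [lwf,ecf,yujdu] add [jaskq,phxkv] -> 8 lines: eaywr mlgs soqyf ojp jaskq phxkv tutsc mzj
Final line count: 8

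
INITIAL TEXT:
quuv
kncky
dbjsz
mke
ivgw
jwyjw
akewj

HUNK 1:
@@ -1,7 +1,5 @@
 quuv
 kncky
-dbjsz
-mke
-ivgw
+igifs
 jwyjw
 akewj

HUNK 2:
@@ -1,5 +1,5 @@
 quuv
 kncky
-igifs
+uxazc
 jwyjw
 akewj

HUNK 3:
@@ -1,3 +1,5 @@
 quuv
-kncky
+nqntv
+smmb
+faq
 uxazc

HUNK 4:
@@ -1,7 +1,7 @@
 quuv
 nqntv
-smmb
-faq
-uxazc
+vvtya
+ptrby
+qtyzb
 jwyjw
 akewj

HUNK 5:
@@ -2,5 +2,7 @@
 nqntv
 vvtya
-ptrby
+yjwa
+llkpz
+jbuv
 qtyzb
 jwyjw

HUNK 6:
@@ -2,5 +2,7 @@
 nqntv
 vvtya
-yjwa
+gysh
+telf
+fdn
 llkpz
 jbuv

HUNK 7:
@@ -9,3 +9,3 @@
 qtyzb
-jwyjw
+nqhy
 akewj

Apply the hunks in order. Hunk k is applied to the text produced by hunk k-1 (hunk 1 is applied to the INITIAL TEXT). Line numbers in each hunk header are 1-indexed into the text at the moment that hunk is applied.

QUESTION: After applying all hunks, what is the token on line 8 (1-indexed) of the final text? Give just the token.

Answer: jbuv

Derivation:
Hunk 1: at line 1 remove [dbjsz,mke,ivgw] add [igifs] -> 5 lines: quuv kncky igifs jwyjw akewj
Hunk 2: at line 1 remove [igifs] add [uxazc] -> 5 lines: quuv kncky uxazc jwyjw akewj
Hunk 3: at line 1 remove [kncky] add [nqntv,smmb,faq] -> 7 lines: quuv nqntv smmb faq uxazc jwyjw akewj
Hunk 4: at line 1 remove [smmb,faq,uxazc] add [vvtya,ptrby,qtyzb] -> 7 lines: quuv nqntv vvtya ptrby qtyzb jwyjw akewj
Hunk 5: at line 2 remove [ptrby] add [yjwa,llkpz,jbuv] -> 9 lines: quuv nqntv vvtya yjwa llkpz jbuv qtyzb jwyjw akewj
Hunk 6: at line 2 remove [yjwa] add [gysh,telf,fdn] -> 11 lines: quuv nqntv vvtya gysh telf fdn llkpz jbuv qtyzb jwyjw akewj
Hunk 7: at line 9 remove [jwyjw] add [nqhy] -> 11 lines: quuv nqntv vvtya gysh telf fdn llkpz jbuv qtyzb nqhy akewj
Final line 8: jbuv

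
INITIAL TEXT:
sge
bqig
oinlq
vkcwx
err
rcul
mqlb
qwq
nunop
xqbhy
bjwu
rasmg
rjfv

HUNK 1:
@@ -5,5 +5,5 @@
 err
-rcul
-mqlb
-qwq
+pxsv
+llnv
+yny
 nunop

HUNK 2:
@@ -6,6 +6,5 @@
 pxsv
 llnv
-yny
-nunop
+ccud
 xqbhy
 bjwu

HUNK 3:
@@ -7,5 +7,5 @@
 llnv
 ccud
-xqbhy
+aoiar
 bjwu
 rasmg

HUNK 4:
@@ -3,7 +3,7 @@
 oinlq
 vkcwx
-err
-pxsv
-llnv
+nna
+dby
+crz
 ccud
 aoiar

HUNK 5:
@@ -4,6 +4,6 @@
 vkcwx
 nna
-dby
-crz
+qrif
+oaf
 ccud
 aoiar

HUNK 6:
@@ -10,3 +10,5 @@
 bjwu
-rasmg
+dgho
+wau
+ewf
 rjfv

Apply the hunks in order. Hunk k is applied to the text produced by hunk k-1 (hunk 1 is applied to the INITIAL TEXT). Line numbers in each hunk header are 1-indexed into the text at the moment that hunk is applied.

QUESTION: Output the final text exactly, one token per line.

Answer: sge
bqig
oinlq
vkcwx
nna
qrif
oaf
ccud
aoiar
bjwu
dgho
wau
ewf
rjfv

Derivation:
Hunk 1: at line 5 remove [rcul,mqlb,qwq] add [pxsv,llnv,yny] -> 13 lines: sge bqig oinlq vkcwx err pxsv llnv yny nunop xqbhy bjwu rasmg rjfv
Hunk 2: at line 6 remove [yny,nunop] add [ccud] -> 12 lines: sge bqig oinlq vkcwx err pxsv llnv ccud xqbhy bjwu rasmg rjfv
Hunk 3: at line 7 remove [xqbhy] add [aoiar] -> 12 lines: sge bqig oinlq vkcwx err pxsv llnv ccud aoiar bjwu rasmg rjfv
Hunk 4: at line 3 remove [err,pxsv,llnv] add [nna,dby,crz] -> 12 lines: sge bqig oinlq vkcwx nna dby crz ccud aoiar bjwu rasmg rjfv
Hunk 5: at line 4 remove [dby,crz] add [qrif,oaf] -> 12 lines: sge bqig oinlq vkcwx nna qrif oaf ccud aoiar bjwu rasmg rjfv
Hunk 6: at line 10 remove [rasmg] add [dgho,wau,ewf] -> 14 lines: sge bqig oinlq vkcwx nna qrif oaf ccud aoiar bjwu dgho wau ewf rjfv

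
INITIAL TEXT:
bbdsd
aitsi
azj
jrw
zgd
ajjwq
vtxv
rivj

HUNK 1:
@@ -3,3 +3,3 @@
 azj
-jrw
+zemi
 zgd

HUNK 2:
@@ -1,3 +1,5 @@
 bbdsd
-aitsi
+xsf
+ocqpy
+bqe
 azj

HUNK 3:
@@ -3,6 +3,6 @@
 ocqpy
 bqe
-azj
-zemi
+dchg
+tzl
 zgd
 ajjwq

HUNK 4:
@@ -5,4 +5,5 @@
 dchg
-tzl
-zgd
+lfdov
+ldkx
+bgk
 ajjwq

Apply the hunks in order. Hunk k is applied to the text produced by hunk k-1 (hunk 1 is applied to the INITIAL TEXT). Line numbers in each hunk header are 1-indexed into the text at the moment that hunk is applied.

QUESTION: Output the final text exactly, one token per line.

Hunk 1: at line 3 remove [jrw] add [zemi] -> 8 lines: bbdsd aitsi azj zemi zgd ajjwq vtxv rivj
Hunk 2: at line 1 remove [aitsi] add [xsf,ocqpy,bqe] -> 10 lines: bbdsd xsf ocqpy bqe azj zemi zgd ajjwq vtxv rivj
Hunk 3: at line 3 remove [azj,zemi] add [dchg,tzl] -> 10 lines: bbdsd xsf ocqpy bqe dchg tzl zgd ajjwq vtxv rivj
Hunk 4: at line 5 remove [tzl,zgd] add [lfdov,ldkx,bgk] -> 11 lines: bbdsd xsf ocqpy bqe dchg lfdov ldkx bgk ajjwq vtxv rivj

Answer: bbdsd
xsf
ocqpy
bqe
dchg
lfdov
ldkx
bgk
ajjwq
vtxv
rivj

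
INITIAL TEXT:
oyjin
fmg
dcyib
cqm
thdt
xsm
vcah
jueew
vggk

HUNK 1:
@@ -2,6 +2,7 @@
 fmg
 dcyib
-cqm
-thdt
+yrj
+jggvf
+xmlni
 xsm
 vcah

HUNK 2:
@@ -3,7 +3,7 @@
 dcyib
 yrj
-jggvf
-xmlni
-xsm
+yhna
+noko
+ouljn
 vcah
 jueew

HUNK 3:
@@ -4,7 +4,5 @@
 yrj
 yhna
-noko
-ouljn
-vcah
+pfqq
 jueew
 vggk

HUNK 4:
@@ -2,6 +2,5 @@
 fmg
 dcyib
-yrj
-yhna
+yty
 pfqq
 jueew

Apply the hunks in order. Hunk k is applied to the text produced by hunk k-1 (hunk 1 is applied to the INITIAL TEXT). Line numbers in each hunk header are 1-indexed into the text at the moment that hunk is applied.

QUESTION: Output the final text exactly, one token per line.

Hunk 1: at line 2 remove [cqm,thdt] add [yrj,jggvf,xmlni] -> 10 lines: oyjin fmg dcyib yrj jggvf xmlni xsm vcah jueew vggk
Hunk 2: at line 3 remove [jggvf,xmlni,xsm] add [yhna,noko,ouljn] -> 10 lines: oyjin fmg dcyib yrj yhna noko ouljn vcah jueew vggk
Hunk 3: at line 4 remove [noko,ouljn,vcah] add [pfqq] -> 8 lines: oyjin fmg dcyib yrj yhna pfqq jueew vggk
Hunk 4: at line 2 remove [yrj,yhna] add [yty] -> 7 lines: oyjin fmg dcyib yty pfqq jueew vggk

Answer: oyjin
fmg
dcyib
yty
pfqq
jueew
vggk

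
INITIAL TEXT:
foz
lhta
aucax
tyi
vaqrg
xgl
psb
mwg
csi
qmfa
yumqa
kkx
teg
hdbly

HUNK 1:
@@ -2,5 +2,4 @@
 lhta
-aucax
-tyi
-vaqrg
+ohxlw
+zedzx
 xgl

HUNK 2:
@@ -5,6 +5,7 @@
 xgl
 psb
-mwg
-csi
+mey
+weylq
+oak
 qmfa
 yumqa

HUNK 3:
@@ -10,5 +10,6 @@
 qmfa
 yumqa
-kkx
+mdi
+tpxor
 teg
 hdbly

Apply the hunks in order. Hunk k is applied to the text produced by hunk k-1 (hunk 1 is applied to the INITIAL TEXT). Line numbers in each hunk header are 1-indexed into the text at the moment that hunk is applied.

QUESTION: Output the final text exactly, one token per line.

Answer: foz
lhta
ohxlw
zedzx
xgl
psb
mey
weylq
oak
qmfa
yumqa
mdi
tpxor
teg
hdbly

Derivation:
Hunk 1: at line 2 remove [aucax,tyi,vaqrg] add [ohxlw,zedzx] -> 13 lines: foz lhta ohxlw zedzx xgl psb mwg csi qmfa yumqa kkx teg hdbly
Hunk 2: at line 5 remove [mwg,csi] add [mey,weylq,oak] -> 14 lines: foz lhta ohxlw zedzx xgl psb mey weylq oak qmfa yumqa kkx teg hdbly
Hunk 3: at line 10 remove [kkx] add [mdi,tpxor] -> 15 lines: foz lhta ohxlw zedzx xgl psb mey weylq oak qmfa yumqa mdi tpxor teg hdbly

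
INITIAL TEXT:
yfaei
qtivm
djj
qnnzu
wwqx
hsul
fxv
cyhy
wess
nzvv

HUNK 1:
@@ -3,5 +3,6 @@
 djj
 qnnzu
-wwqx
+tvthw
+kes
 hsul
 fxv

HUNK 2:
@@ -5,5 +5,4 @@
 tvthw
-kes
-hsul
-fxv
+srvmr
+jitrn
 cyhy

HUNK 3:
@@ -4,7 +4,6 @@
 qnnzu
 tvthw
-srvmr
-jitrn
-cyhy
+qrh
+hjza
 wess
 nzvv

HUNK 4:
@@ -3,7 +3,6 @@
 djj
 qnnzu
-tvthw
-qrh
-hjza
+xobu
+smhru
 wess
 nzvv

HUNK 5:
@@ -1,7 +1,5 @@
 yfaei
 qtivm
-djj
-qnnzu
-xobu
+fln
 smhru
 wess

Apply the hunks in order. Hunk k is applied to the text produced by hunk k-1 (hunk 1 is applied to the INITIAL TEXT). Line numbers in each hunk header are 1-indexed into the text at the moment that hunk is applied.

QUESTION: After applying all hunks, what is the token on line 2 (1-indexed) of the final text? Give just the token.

Hunk 1: at line 3 remove [wwqx] add [tvthw,kes] -> 11 lines: yfaei qtivm djj qnnzu tvthw kes hsul fxv cyhy wess nzvv
Hunk 2: at line 5 remove [kes,hsul,fxv] add [srvmr,jitrn] -> 10 lines: yfaei qtivm djj qnnzu tvthw srvmr jitrn cyhy wess nzvv
Hunk 3: at line 4 remove [srvmr,jitrn,cyhy] add [qrh,hjza] -> 9 lines: yfaei qtivm djj qnnzu tvthw qrh hjza wess nzvv
Hunk 4: at line 3 remove [tvthw,qrh,hjza] add [xobu,smhru] -> 8 lines: yfaei qtivm djj qnnzu xobu smhru wess nzvv
Hunk 5: at line 1 remove [djj,qnnzu,xobu] add [fln] -> 6 lines: yfaei qtivm fln smhru wess nzvv
Final line 2: qtivm

Answer: qtivm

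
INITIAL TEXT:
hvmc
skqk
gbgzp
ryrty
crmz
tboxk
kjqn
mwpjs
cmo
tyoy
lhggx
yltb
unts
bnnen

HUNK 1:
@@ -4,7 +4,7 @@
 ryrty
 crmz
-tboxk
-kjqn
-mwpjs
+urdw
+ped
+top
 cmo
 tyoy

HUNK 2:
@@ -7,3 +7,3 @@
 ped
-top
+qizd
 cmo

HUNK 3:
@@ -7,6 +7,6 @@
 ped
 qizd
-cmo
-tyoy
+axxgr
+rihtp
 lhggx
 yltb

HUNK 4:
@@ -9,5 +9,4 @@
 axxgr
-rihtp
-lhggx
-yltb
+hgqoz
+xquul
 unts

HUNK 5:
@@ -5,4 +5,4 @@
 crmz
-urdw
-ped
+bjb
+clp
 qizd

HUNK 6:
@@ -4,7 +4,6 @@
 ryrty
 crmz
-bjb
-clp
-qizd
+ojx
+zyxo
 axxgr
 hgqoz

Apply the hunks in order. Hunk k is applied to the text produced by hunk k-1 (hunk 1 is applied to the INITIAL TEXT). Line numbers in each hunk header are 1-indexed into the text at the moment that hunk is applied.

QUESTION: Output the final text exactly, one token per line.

Answer: hvmc
skqk
gbgzp
ryrty
crmz
ojx
zyxo
axxgr
hgqoz
xquul
unts
bnnen

Derivation:
Hunk 1: at line 4 remove [tboxk,kjqn,mwpjs] add [urdw,ped,top] -> 14 lines: hvmc skqk gbgzp ryrty crmz urdw ped top cmo tyoy lhggx yltb unts bnnen
Hunk 2: at line 7 remove [top] add [qizd] -> 14 lines: hvmc skqk gbgzp ryrty crmz urdw ped qizd cmo tyoy lhggx yltb unts bnnen
Hunk 3: at line 7 remove [cmo,tyoy] add [axxgr,rihtp] -> 14 lines: hvmc skqk gbgzp ryrty crmz urdw ped qizd axxgr rihtp lhggx yltb unts bnnen
Hunk 4: at line 9 remove [rihtp,lhggx,yltb] add [hgqoz,xquul] -> 13 lines: hvmc skqk gbgzp ryrty crmz urdw ped qizd axxgr hgqoz xquul unts bnnen
Hunk 5: at line 5 remove [urdw,ped] add [bjb,clp] -> 13 lines: hvmc skqk gbgzp ryrty crmz bjb clp qizd axxgr hgqoz xquul unts bnnen
Hunk 6: at line 4 remove [bjb,clp,qizd] add [ojx,zyxo] -> 12 lines: hvmc skqk gbgzp ryrty crmz ojx zyxo axxgr hgqoz xquul unts bnnen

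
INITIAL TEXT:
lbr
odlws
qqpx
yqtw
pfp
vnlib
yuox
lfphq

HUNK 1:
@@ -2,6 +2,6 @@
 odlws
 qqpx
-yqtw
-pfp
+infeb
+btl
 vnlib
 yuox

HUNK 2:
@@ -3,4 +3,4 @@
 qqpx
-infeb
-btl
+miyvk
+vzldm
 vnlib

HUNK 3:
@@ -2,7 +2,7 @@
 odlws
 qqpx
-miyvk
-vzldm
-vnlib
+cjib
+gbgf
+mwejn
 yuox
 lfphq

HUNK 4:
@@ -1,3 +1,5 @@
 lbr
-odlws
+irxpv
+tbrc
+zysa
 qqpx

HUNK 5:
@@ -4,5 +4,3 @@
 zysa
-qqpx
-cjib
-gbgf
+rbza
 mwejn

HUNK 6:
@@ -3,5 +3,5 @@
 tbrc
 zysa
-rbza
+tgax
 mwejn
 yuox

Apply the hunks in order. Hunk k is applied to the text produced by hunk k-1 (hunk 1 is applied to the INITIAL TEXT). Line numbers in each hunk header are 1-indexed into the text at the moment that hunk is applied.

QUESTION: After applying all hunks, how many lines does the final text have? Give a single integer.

Hunk 1: at line 2 remove [yqtw,pfp] add [infeb,btl] -> 8 lines: lbr odlws qqpx infeb btl vnlib yuox lfphq
Hunk 2: at line 3 remove [infeb,btl] add [miyvk,vzldm] -> 8 lines: lbr odlws qqpx miyvk vzldm vnlib yuox lfphq
Hunk 3: at line 2 remove [miyvk,vzldm,vnlib] add [cjib,gbgf,mwejn] -> 8 lines: lbr odlws qqpx cjib gbgf mwejn yuox lfphq
Hunk 4: at line 1 remove [odlws] add [irxpv,tbrc,zysa] -> 10 lines: lbr irxpv tbrc zysa qqpx cjib gbgf mwejn yuox lfphq
Hunk 5: at line 4 remove [qqpx,cjib,gbgf] add [rbza] -> 8 lines: lbr irxpv tbrc zysa rbza mwejn yuox lfphq
Hunk 6: at line 3 remove [rbza] add [tgax] -> 8 lines: lbr irxpv tbrc zysa tgax mwejn yuox lfphq
Final line count: 8

Answer: 8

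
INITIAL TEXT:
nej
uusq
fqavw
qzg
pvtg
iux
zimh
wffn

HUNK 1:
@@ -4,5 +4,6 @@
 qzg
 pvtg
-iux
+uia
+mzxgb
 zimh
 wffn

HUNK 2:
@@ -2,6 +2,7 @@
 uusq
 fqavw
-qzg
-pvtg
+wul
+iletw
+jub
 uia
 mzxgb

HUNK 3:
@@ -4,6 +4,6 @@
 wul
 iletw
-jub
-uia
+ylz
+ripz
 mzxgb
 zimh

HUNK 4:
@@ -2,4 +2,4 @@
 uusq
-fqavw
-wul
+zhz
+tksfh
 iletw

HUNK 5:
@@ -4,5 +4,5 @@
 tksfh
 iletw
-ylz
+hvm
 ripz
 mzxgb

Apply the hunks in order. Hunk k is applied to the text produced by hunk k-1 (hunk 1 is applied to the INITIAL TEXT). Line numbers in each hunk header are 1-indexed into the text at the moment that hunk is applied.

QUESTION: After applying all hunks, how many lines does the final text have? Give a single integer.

Answer: 10

Derivation:
Hunk 1: at line 4 remove [iux] add [uia,mzxgb] -> 9 lines: nej uusq fqavw qzg pvtg uia mzxgb zimh wffn
Hunk 2: at line 2 remove [qzg,pvtg] add [wul,iletw,jub] -> 10 lines: nej uusq fqavw wul iletw jub uia mzxgb zimh wffn
Hunk 3: at line 4 remove [jub,uia] add [ylz,ripz] -> 10 lines: nej uusq fqavw wul iletw ylz ripz mzxgb zimh wffn
Hunk 4: at line 2 remove [fqavw,wul] add [zhz,tksfh] -> 10 lines: nej uusq zhz tksfh iletw ylz ripz mzxgb zimh wffn
Hunk 5: at line 4 remove [ylz] add [hvm] -> 10 lines: nej uusq zhz tksfh iletw hvm ripz mzxgb zimh wffn
Final line count: 10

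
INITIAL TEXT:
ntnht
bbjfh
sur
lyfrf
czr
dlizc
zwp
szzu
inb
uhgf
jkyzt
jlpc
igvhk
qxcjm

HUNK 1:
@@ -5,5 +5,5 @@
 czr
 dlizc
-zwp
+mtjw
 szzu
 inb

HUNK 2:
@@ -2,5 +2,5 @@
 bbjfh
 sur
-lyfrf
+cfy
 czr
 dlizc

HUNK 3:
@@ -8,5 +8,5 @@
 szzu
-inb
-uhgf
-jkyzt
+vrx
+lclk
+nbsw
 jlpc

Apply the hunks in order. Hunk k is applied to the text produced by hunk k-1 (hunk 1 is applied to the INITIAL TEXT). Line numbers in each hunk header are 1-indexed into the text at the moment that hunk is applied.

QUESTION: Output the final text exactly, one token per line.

Hunk 1: at line 5 remove [zwp] add [mtjw] -> 14 lines: ntnht bbjfh sur lyfrf czr dlizc mtjw szzu inb uhgf jkyzt jlpc igvhk qxcjm
Hunk 2: at line 2 remove [lyfrf] add [cfy] -> 14 lines: ntnht bbjfh sur cfy czr dlizc mtjw szzu inb uhgf jkyzt jlpc igvhk qxcjm
Hunk 3: at line 8 remove [inb,uhgf,jkyzt] add [vrx,lclk,nbsw] -> 14 lines: ntnht bbjfh sur cfy czr dlizc mtjw szzu vrx lclk nbsw jlpc igvhk qxcjm

Answer: ntnht
bbjfh
sur
cfy
czr
dlizc
mtjw
szzu
vrx
lclk
nbsw
jlpc
igvhk
qxcjm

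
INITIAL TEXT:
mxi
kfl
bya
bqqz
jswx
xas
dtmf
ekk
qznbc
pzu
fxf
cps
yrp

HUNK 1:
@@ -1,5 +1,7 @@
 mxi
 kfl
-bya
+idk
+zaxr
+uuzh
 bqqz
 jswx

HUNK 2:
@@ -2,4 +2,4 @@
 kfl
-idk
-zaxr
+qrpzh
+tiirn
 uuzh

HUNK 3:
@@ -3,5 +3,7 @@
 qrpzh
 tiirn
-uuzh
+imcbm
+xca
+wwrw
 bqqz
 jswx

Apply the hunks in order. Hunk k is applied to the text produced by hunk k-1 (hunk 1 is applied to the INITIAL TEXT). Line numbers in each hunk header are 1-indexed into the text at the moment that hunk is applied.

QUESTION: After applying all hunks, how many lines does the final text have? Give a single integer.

Hunk 1: at line 1 remove [bya] add [idk,zaxr,uuzh] -> 15 lines: mxi kfl idk zaxr uuzh bqqz jswx xas dtmf ekk qznbc pzu fxf cps yrp
Hunk 2: at line 2 remove [idk,zaxr] add [qrpzh,tiirn] -> 15 lines: mxi kfl qrpzh tiirn uuzh bqqz jswx xas dtmf ekk qznbc pzu fxf cps yrp
Hunk 3: at line 3 remove [uuzh] add [imcbm,xca,wwrw] -> 17 lines: mxi kfl qrpzh tiirn imcbm xca wwrw bqqz jswx xas dtmf ekk qznbc pzu fxf cps yrp
Final line count: 17

Answer: 17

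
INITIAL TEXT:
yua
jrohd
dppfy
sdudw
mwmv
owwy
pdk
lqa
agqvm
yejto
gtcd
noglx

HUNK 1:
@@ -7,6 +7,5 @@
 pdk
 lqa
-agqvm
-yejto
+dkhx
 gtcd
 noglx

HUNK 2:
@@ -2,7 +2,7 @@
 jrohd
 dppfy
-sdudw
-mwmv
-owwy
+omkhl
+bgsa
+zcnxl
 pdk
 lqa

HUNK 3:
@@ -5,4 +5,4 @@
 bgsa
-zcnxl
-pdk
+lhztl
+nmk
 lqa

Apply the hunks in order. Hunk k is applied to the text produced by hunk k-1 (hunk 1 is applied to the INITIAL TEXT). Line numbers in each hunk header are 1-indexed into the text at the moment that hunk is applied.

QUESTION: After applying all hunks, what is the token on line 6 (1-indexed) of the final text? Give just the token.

Answer: lhztl

Derivation:
Hunk 1: at line 7 remove [agqvm,yejto] add [dkhx] -> 11 lines: yua jrohd dppfy sdudw mwmv owwy pdk lqa dkhx gtcd noglx
Hunk 2: at line 2 remove [sdudw,mwmv,owwy] add [omkhl,bgsa,zcnxl] -> 11 lines: yua jrohd dppfy omkhl bgsa zcnxl pdk lqa dkhx gtcd noglx
Hunk 3: at line 5 remove [zcnxl,pdk] add [lhztl,nmk] -> 11 lines: yua jrohd dppfy omkhl bgsa lhztl nmk lqa dkhx gtcd noglx
Final line 6: lhztl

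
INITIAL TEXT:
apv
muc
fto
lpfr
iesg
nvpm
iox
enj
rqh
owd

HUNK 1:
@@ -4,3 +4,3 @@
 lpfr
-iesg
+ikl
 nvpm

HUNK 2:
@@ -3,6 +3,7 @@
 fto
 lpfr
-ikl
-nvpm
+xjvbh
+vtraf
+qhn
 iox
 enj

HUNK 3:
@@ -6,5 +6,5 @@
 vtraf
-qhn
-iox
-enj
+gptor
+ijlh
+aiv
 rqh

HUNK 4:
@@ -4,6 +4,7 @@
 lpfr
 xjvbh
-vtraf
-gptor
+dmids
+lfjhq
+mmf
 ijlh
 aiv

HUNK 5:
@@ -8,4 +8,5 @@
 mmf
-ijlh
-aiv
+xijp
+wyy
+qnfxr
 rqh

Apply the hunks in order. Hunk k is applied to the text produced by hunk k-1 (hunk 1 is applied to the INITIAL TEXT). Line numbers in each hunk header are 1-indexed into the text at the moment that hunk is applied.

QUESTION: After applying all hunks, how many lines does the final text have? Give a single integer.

Hunk 1: at line 4 remove [iesg] add [ikl] -> 10 lines: apv muc fto lpfr ikl nvpm iox enj rqh owd
Hunk 2: at line 3 remove [ikl,nvpm] add [xjvbh,vtraf,qhn] -> 11 lines: apv muc fto lpfr xjvbh vtraf qhn iox enj rqh owd
Hunk 3: at line 6 remove [qhn,iox,enj] add [gptor,ijlh,aiv] -> 11 lines: apv muc fto lpfr xjvbh vtraf gptor ijlh aiv rqh owd
Hunk 4: at line 4 remove [vtraf,gptor] add [dmids,lfjhq,mmf] -> 12 lines: apv muc fto lpfr xjvbh dmids lfjhq mmf ijlh aiv rqh owd
Hunk 5: at line 8 remove [ijlh,aiv] add [xijp,wyy,qnfxr] -> 13 lines: apv muc fto lpfr xjvbh dmids lfjhq mmf xijp wyy qnfxr rqh owd
Final line count: 13

Answer: 13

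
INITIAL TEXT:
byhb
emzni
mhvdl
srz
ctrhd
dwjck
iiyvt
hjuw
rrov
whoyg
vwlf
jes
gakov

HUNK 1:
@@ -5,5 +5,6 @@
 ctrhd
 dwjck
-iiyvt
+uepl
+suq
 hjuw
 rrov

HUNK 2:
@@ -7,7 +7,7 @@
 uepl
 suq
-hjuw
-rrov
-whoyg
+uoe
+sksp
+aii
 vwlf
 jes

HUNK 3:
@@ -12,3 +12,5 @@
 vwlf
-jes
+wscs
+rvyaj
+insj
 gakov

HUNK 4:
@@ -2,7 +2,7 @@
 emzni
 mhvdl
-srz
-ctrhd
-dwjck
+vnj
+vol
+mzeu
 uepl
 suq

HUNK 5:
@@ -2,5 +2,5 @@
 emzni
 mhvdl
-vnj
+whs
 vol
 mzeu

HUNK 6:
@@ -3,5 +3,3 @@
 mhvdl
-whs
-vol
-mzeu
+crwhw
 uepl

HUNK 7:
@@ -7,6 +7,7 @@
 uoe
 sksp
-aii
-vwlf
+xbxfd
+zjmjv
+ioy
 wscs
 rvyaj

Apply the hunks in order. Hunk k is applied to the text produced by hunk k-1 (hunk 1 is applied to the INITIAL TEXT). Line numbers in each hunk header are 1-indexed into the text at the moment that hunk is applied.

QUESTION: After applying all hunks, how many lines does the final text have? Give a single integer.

Answer: 15

Derivation:
Hunk 1: at line 5 remove [iiyvt] add [uepl,suq] -> 14 lines: byhb emzni mhvdl srz ctrhd dwjck uepl suq hjuw rrov whoyg vwlf jes gakov
Hunk 2: at line 7 remove [hjuw,rrov,whoyg] add [uoe,sksp,aii] -> 14 lines: byhb emzni mhvdl srz ctrhd dwjck uepl suq uoe sksp aii vwlf jes gakov
Hunk 3: at line 12 remove [jes] add [wscs,rvyaj,insj] -> 16 lines: byhb emzni mhvdl srz ctrhd dwjck uepl suq uoe sksp aii vwlf wscs rvyaj insj gakov
Hunk 4: at line 2 remove [srz,ctrhd,dwjck] add [vnj,vol,mzeu] -> 16 lines: byhb emzni mhvdl vnj vol mzeu uepl suq uoe sksp aii vwlf wscs rvyaj insj gakov
Hunk 5: at line 2 remove [vnj] add [whs] -> 16 lines: byhb emzni mhvdl whs vol mzeu uepl suq uoe sksp aii vwlf wscs rvyaj insj gakov
Hunk 6: at line 3 remove [whs,vol,mzeu] add [crwhw] -> 14 lines: byhb emzni mhvdl crwhw uepl suq uoe sksp aii vwlf wscs rvyaj insj gakov
Hunk 7: at line 7 remove [aii,vwlf] add [xbxfd,zjmjv,ioy] -> 15 lines: byhb emzni mhvdl crwhw uepl suq uoe sksp xbxfd zjmjv ioy wscs rvyaj insj gakov
Final line count: 15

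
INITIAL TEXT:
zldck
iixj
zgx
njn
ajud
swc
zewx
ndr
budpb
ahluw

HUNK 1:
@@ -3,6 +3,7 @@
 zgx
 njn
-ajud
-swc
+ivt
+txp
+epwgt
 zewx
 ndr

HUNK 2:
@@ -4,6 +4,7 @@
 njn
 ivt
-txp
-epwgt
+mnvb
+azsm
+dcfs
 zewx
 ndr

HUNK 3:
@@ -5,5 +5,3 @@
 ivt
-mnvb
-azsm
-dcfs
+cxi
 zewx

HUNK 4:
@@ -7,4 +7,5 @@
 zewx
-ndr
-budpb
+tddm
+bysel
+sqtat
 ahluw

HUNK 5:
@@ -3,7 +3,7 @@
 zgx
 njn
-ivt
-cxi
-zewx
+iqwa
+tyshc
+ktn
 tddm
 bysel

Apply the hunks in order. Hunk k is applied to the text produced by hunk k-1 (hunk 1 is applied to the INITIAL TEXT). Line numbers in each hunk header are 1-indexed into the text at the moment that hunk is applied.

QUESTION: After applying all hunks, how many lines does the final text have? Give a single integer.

Hunk 1: at line 3 remove [ajud,swc] add [ivt,txp,epwgt] -> 11 lines: zldck iixj zgx njn ivt txp epwgt zewx ndr budpb ahluw
Hunk 2: at line 4 remove [txp,epwgt] add [mnvb,azsm,dcfs] -> 12 lines: zldck iixj zgx njn ivt mnvb azsm dcfs zewx ndr budpb ahluw
Hunk 3: at line 5 remove [mnvb,azsm,dcfs] add [cxi] -> 10 lines: zldck iixj zgx njn ivt cxi zewx ndr budpb ahluw
Hunk 4: at line 7 remove [ndr,budpb] add [tddm,bysel,sqtat] -> 11 lines: zldck iixj zgx njn ivt cxi zewx tddm bysel sqtat ahluw
Hunk 5: at line 3 remove [ivt,cxi,zewx] add [iqwa,tyshc,ktn] -> 11 lines: zldck iixj zgx njn iqwa tyshc ktn tddm bysel sqtat ahluw
Final line count: 11

Answer: 11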